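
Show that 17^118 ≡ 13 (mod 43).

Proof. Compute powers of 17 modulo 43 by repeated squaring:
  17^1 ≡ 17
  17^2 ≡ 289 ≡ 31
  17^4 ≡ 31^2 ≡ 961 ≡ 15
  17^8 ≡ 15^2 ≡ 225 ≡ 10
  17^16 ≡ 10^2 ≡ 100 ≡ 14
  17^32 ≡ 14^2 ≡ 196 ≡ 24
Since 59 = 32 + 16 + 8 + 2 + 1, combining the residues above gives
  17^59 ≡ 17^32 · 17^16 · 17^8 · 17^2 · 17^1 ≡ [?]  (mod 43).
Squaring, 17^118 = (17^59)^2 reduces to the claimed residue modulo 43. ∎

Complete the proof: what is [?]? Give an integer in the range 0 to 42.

Multiply the listed residues: 24 · 14 · 10 · 31 · 17 = 336 → 3360 → 104160 → 1770720.
Reducing modulo 43: 1770720 = 41179·43 + 23, so 17^59 ≡ 23.

23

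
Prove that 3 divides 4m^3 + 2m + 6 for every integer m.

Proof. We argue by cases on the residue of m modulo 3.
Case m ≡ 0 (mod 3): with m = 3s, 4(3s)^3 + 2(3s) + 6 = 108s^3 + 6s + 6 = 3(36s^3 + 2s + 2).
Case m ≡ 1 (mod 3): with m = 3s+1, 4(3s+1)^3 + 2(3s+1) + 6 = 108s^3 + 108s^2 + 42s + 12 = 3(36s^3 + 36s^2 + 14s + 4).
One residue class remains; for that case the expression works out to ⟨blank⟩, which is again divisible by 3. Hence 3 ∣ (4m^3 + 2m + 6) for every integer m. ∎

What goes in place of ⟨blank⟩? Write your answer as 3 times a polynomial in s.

Only m ≡ 2 (mod 3) is unaccounted for. Put m = 3s+2:
4(3s+2)^3 + 2(3s+2) + 6 expands to 108s^3 + 216s^2 + 150s + 42,
and factoring out 3 leaves 3(36s^3 + 72s^2 + 50s + 14).

3(36s^3 + 72s^2 + 50s + 14)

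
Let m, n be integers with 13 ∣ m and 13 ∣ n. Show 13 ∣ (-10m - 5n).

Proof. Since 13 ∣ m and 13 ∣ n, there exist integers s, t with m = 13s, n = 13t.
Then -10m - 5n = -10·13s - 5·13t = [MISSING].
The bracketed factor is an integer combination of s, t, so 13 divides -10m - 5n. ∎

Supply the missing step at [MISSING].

Each term has a factor of 13: -10·13s - 5·13t = 13·(-10s - 5t).
Since -10s - 5t is an integer, 13 ∣ (-10m - 5n).

13(-10s - 5t)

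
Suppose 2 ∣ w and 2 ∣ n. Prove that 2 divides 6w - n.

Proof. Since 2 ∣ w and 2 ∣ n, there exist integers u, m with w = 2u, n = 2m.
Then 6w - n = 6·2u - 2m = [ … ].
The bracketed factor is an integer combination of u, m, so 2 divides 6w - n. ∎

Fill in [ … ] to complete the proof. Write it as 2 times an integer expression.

2(-m + 6u)

Pull the common 2 out of every term: 6·2u - 2m = 2(-m + 6u).
-m + 6u is an integer, which exhibits the divisibility.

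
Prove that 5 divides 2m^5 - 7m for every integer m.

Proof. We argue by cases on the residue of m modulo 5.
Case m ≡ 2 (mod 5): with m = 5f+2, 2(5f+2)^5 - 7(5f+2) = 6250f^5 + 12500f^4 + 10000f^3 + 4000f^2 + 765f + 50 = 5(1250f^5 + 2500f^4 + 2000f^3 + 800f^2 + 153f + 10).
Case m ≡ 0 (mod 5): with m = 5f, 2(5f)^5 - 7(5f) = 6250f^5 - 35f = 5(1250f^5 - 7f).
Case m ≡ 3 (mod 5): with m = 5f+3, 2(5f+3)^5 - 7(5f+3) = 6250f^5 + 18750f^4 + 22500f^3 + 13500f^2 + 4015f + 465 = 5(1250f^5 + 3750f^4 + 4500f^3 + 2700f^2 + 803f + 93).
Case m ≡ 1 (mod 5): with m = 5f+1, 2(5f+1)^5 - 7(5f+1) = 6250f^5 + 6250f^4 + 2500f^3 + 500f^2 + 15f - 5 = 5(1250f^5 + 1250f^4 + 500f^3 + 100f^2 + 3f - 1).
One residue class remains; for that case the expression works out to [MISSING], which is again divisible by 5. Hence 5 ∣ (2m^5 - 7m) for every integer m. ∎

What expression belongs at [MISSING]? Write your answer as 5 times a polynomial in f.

5(1250f^5 + 5000f^4 + 8000f^3 + 6400f^2 + 2553f + 404)

Only m ≡ 4 (mod 5) is unaccounted for. Put m = 5f+4:
2(5f+4)^5 - 7(5f+4) expands to 6250f^5 + 25000f^4 + 40000f^3 + 32000f^2 + 12765f + 2020,
and factoring out 5 leaves 5(1250f^5 + 5000f^4 + 8000f^3 + 6400f^2 + 2553f + 404).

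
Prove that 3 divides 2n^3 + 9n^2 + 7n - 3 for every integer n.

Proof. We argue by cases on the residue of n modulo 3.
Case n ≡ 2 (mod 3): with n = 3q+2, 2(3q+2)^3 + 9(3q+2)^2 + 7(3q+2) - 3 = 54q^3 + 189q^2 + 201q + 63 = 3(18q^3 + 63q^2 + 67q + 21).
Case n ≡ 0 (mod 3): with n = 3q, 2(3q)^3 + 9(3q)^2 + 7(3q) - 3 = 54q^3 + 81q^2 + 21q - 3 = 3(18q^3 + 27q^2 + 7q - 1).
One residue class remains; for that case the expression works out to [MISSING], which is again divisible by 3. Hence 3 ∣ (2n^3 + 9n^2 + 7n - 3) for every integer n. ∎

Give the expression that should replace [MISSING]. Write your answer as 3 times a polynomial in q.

The residues treated are {2, 0}, so the missing case is n ≡ 1 (mod 3); write n = 3q+1.
Then 2(3q+1)^3 + 9(3q+1)^2 + 7(3q+1) - 3 = 54q^3 + 135q^2 + 93q + 15 = 3(18q^3 + 45q^2 + 31q + 5).

3(18q^3 + 45q^2 + 31q + 5)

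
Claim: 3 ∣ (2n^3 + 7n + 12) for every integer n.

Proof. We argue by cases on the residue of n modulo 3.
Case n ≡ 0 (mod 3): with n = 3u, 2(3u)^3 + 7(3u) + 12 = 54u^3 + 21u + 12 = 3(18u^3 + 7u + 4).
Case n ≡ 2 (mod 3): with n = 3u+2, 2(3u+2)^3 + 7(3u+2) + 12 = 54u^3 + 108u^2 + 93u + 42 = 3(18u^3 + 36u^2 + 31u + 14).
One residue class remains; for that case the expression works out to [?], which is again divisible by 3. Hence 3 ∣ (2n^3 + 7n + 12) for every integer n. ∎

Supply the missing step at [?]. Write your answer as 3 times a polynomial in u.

The residues treated are {0, 2}, so the missing case is n ≡ 1 (mod 3); write n = 3u+1.
Then 2(3u+1)^3 + 7(3u+1) + 12 = 54u^3 + 54u^2 + 39u + 21 = 3(18u^3 + 18u^2 + 13u + 7).

3(18u^3 + 18u^2 + 13u + 7)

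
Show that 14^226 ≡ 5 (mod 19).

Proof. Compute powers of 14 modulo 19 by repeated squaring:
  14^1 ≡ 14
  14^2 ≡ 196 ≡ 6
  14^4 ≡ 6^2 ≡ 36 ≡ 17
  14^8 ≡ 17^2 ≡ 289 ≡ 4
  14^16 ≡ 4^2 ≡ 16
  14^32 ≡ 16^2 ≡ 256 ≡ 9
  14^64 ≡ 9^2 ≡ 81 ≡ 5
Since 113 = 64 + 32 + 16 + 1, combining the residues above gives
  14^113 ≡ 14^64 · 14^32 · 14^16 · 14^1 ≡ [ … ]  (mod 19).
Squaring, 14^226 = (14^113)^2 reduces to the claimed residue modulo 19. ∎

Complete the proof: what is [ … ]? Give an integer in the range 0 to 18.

Multiply the listed residues: 5 · 9 · 16 · 14 = 45 → 720 → 10080.
Reducing modulo 19: 10080 = 530·19 + 10, so 14^113 ≡ 10.

10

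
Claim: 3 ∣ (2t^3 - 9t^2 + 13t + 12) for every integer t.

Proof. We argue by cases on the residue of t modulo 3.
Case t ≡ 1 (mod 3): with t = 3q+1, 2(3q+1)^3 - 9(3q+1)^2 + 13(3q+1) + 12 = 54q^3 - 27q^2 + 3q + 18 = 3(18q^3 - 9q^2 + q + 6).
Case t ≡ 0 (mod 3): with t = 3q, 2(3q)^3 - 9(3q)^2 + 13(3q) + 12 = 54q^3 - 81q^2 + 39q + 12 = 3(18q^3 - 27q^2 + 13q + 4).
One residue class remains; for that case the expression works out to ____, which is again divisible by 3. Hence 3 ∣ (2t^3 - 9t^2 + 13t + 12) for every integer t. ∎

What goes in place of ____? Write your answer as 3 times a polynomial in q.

The residues treated are {1, 0}, so the missing case is t ≡ 2 (mod 3); write t = 3q+2.
Then 2(3q+2)^3 - 9(3q+2)^2 + 13(3q+2) + 12 = 54q^3 + 27q^2 + 3q + 18 = 3(18q^3 + 9q^2 + q + 6).

3(18q^3 + 9q^2 + q + 6)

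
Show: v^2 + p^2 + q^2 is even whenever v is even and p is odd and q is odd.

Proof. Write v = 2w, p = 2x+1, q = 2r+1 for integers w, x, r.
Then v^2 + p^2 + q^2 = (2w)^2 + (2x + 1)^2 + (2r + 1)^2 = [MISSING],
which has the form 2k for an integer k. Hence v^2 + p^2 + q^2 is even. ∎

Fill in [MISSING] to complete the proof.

2(2r^2 + 2r + 2w^2 + 2x^2 + 2x + 1)

(2w)^2 + (2x + 1)^2 + (2r + 1)^2 = 4r^2 + 4r + 4w^2 + 4x^2 + 4x + 2
= 2(2r^2 + 2r + 2w^2 + 2x^2 + 2x + 1).
Since 2r^2 + 2r + 2w^2 + 2x^2 + 2x + 1 is an integer, the sum of squares is of the form 2k for an integer k.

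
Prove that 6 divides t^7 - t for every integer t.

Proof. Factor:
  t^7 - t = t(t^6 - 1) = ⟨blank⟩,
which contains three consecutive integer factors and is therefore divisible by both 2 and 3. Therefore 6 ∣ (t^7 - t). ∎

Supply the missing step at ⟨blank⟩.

(t - 1)t(t + 1)(t^4 + t^2 + 1)

t^6 - 1 = (t^2 - 1)(t^4 + t^2 + 1), and t^2 - 1 = (t-1)(t+1).
So t(t^6 - 1) = (t - 1)t(t + 1)(t^4 + t^2 + 1).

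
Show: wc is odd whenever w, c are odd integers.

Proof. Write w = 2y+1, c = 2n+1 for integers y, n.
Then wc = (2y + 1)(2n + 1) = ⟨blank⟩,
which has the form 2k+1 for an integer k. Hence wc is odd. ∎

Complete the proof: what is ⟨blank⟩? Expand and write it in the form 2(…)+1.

2(2ny + n + y) + 1

(2y + 1)(2n + 1) = 4ny + 2n + 2y + 1
= 2(2ny + n + y) + 1.
Since 2ny + n + y is an integer, the product is of the form 2k+1 for an integer k.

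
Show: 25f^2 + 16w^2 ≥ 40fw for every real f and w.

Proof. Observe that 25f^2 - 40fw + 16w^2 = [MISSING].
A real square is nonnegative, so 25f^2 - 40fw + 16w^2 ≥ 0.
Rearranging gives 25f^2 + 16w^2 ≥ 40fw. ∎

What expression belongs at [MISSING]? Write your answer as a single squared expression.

(5f - 4w)^2

25f^2 - 40fw + 16w^2 is a perfect-square trinomial: the outer terms are (5f)^2 and (4w)^2, and the cross term is -2·5f·4w.
So 25f^2 - 40fw + 16w^2 = (5f - 4w)^2 ≥ 0.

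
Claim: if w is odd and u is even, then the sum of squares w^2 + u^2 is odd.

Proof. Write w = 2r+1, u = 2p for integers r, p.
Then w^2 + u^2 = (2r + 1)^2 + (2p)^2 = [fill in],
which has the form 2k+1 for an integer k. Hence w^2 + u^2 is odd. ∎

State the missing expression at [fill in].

Expanding: (2r + 1)^2 + (2p)^2 = 4p^2 + 4r^2 + 4r + 1.
Every term except the constant is even, so this is 2(2p^2 + 2r^2 + 2r) + 1,
and 2p^2 + 2r^2 + 2r ∈ ℤ gives the required form.

2(2p^2 + 2r^2 + 2r) + 1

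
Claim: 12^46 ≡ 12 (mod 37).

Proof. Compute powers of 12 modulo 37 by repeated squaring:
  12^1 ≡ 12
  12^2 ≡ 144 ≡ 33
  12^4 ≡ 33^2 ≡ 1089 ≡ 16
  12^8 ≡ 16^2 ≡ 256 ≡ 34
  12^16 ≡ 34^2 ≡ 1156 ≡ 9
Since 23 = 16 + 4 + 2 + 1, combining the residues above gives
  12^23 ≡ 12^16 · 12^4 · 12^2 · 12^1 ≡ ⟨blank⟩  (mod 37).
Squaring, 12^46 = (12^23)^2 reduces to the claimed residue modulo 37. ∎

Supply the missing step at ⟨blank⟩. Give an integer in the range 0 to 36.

7

12^16 · 12^4 · 12^2 · 12^1 ≡ 9 · 16 · 33 · 12 = 57024.
57024 mod 37 = 7, so 12^23 ≡ 7 (mod 37).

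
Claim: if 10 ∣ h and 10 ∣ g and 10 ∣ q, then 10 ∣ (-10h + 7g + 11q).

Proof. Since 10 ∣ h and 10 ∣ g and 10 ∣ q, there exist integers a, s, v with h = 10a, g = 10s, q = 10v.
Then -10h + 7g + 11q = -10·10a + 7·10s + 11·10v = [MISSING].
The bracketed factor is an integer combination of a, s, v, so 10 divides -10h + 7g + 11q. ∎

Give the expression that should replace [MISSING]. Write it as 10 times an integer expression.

10(-10a + 7s + 11v)

Each term has a factor of 10: -10·10a + 7·10s + 11·10v = 10·(-10a + 7s + 11v).
Since -10a + 7s + 11v is an integer, 10 ∣ (-10h + 7g + 11q).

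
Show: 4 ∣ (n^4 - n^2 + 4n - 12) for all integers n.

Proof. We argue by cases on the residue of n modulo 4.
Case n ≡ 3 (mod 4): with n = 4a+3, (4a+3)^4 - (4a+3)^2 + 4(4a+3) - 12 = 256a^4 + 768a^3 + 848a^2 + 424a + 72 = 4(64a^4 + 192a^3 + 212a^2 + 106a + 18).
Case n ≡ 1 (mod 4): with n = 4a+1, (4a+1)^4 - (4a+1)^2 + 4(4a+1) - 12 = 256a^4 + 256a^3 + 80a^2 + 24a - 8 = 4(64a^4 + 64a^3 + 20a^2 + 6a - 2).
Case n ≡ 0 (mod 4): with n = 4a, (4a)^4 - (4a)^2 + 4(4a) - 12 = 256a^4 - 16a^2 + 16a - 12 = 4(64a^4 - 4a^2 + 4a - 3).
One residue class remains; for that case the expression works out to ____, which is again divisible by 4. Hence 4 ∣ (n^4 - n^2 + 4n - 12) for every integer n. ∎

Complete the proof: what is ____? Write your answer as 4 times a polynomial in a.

4(64a^4 + 128a^3 + 92a^2 + 32a + 2)

Only n ≡ 2 (mod 4) is unaccounted for. Put n = 4a+2:
(4a+2)^4 - (4a+2)^2 + 4(4a+2) - 12 expands to 256a^4 + 512a^3 + 368a^2 + 128a + 8,
and factoring out 4 leaves 4(64a^4 + 128a^3 + 92a^2 + 32a + 2).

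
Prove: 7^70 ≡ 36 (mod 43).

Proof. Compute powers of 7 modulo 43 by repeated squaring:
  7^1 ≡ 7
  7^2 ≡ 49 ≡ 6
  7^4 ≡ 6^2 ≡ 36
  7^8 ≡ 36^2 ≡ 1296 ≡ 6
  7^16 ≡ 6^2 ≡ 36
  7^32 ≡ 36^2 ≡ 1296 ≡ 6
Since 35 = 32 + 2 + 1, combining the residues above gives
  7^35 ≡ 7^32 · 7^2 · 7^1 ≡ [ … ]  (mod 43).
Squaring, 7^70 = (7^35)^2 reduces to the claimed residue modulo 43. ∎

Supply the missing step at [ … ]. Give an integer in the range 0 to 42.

Multiply the listed residues: 6 · 6 · 7 = 36 → 252.
Reducing modulo 43: 252 = 5·43 + 37, so 7^35 ≡ 37.

37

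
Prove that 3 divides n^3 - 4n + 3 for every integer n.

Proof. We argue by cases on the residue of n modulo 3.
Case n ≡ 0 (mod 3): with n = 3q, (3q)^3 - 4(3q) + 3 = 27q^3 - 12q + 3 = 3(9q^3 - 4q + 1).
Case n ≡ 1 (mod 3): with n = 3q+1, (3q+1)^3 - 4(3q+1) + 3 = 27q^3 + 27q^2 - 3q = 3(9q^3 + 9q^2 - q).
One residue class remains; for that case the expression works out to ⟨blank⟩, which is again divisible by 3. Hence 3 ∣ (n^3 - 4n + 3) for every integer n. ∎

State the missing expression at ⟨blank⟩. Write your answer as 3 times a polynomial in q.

3(9q^3 + 18q^2 + 8q + 1)

Only n ≡ 2 (mod 3) is unaccounted for. Put n = 3q+2:
(3q+2)^3 - 4(3q+2) + 3 expands to 27q^3 + 54q^2 + 24q + 3,
and factoring out 3 leaves 3(9q^3 + 18q^2 + 8q + 1).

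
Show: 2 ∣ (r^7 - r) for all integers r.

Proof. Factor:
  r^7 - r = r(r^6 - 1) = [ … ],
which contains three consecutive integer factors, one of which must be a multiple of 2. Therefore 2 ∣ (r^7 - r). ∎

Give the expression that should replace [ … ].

(r - 1)r(r + 1)(r^4 + r^2 + 1)

r^6 - 1 = (r^2 - 1)(r^4 + r^2 + 1), and r^2 - 1 = (r-1)(r+1).
So r(r^6 - 1) = (r - 1)r(r + 1)(r^4 + r^2 + 1).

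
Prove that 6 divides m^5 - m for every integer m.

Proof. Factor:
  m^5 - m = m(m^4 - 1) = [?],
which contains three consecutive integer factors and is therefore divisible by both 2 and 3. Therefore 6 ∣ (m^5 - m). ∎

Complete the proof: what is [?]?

(m - 1)m(m + 1)(m^2 + 1)

m^4 - 1 = (m^2 - 1)(m^2 + 1), and m^2 - 1 = (m-1)(m+1).
So m(m^4 - 1) = (m - 1)m(m + 1)(m^2 + 1).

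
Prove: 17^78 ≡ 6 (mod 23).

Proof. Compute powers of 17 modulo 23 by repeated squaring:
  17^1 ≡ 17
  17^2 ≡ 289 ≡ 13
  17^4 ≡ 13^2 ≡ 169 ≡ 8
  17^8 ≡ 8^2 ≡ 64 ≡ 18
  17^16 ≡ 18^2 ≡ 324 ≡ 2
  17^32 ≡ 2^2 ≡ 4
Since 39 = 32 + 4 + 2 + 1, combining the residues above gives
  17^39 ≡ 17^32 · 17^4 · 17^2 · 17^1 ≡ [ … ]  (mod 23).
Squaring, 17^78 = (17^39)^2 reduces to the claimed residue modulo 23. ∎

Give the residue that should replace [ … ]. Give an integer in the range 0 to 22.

11

17^32 · 17^4 · 17^2 · 17^1 ≡ 4 · 8 · 13 · 17 = 7072.
7072 mod 23 = 11, so 17^39 ≡ 11 (mod 23).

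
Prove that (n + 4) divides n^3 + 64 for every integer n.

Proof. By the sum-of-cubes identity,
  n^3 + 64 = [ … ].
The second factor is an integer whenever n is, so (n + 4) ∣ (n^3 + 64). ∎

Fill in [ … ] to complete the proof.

(n + 4)(n^2 - 4n + 16)

a^3 + b^3 = (a + b)(a^2 - ab + b^2). With a = n, b = 4:
n^3 + 64 = (n + 4)(n^2 - 4n + 16).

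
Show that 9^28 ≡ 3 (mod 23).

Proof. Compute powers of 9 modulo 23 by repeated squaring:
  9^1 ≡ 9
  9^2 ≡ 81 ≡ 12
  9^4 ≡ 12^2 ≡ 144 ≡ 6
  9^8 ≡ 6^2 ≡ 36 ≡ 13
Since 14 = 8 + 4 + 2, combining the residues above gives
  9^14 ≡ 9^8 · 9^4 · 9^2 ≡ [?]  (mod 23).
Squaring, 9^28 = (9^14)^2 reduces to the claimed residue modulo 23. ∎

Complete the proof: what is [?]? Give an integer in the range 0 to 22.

9^8 · 9^4 · 9^2 ≡ 13 · 6 · 12 = 936.
936 mod 23 = 16, so 9^14 ≡ 16 (mod 23).

16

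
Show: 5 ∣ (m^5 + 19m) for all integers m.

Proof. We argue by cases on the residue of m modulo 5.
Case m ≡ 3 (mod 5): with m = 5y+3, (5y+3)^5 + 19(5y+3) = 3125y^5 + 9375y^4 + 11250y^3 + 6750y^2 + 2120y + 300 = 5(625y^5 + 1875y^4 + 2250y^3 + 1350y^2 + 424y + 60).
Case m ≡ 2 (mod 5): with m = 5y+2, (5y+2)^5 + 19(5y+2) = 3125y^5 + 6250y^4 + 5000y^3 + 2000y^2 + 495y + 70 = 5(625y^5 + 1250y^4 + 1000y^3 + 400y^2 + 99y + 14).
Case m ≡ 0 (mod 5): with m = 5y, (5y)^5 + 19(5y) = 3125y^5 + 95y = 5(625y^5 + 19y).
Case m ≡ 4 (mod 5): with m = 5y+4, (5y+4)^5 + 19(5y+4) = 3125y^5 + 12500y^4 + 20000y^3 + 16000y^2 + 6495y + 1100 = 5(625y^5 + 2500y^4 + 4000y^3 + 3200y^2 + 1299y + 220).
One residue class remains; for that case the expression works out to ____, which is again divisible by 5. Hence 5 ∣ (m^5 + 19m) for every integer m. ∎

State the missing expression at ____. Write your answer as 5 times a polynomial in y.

5(625y^5 + 625y^4 + 250y^3 + 50y^2 + 24y + 4)

Only m ≡ 1 (mod 5) is unaccounted for. Put m = 5y+1:
(5y+1)^5 + 19(5y+1) expands to 3125y^5 + 3125y^4 + 1250y^3 + 250y^2 + 120y + 20,
and factoring out 5 leaves 5(625y^5 + 625y^4 + 250y^3 + 50y^2 + 24y + 4).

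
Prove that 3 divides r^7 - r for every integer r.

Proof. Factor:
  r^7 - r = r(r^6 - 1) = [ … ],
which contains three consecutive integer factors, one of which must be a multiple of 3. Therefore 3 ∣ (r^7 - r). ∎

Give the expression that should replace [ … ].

r^6 - 1 = (r^2 - 1)(r^4 + r^2 + 1), and r^2 - 1 = (r-1)(r+1).
So r(r^6 - 1) = (r - 1)r(r + 1)(r^4 + r^2 + 1).

(r - 1)r(r + 1)(r^4 + r^2 + 1)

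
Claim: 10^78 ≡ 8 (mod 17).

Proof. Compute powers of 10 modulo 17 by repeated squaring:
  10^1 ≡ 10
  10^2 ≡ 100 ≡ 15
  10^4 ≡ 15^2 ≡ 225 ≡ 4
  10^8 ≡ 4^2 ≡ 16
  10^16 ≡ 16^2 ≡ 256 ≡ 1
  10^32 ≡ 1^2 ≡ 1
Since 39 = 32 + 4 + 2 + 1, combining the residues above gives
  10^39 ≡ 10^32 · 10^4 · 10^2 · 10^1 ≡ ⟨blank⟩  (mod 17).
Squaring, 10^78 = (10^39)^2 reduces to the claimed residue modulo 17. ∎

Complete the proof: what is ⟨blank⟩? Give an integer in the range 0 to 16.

Multiply the listed residues: 1 · 4 · 15 · 10 = 4 → 60 → 600.
Reducing modulo 17: 600 = 35·17 + 5, so 10^39 ≡ 5.

5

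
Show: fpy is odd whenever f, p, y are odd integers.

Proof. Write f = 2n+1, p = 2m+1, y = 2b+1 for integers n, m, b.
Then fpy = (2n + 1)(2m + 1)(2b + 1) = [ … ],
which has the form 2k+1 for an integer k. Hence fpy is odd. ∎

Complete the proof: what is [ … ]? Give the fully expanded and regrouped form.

(2n + 1)(2m + 1)(2b + 1) = 8bmn + 4bm + 4bn + 2b + 4mn + 2m + 2n + 1
= 2(4bmn + 2bm + 2bn + b + 2mn + m + n) + 1.
Since 4bmn + 2bm + 2bn + b + 2mn + m + n is an integer, the product is of the form 2k+1 for an integer k.

2(4bmn + 2bm + 2bn + b + 2mn + m + n) + 1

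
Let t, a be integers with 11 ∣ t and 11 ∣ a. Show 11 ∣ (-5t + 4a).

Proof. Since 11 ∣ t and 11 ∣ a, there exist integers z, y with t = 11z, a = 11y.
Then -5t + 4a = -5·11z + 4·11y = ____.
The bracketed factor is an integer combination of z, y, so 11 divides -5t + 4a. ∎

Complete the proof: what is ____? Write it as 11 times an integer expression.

11(4y - 5z)

Pull the common 11 out of every term: -5·11z + 4·11y = 11(4y - 5z).
4y - 5z is an integer, which exhibits the divisibility.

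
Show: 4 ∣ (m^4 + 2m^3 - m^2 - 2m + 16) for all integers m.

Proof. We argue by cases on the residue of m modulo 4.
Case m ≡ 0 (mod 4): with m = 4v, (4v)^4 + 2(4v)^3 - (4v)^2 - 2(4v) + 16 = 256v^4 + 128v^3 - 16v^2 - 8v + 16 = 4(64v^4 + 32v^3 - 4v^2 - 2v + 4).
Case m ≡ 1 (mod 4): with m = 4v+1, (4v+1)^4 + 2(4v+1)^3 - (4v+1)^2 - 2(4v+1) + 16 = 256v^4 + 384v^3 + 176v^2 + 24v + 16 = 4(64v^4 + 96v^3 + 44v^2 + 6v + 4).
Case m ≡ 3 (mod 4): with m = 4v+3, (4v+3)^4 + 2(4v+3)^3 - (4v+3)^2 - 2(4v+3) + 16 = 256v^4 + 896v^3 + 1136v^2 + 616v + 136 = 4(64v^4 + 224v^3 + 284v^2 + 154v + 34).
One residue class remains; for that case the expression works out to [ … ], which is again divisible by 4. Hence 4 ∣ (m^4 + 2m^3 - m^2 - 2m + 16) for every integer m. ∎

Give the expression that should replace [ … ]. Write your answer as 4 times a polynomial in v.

The residues treated are {0, 1, 3}, so the missing case is m ≡ 2 (mod 4); write m = 4v+2.
Then (4v+2)^4 + 2(4v+2)^3 - (4v+2)^2 - 2(4v+2) + 16 = 256v^4 + 640v^3 + 560v^2 + 200v + 40 = 4(64v^4 + 160v^3 + 140v^2 + 50v + 10).

4(64v^4 + 160v^3 + 140v^2 + 50v + 10)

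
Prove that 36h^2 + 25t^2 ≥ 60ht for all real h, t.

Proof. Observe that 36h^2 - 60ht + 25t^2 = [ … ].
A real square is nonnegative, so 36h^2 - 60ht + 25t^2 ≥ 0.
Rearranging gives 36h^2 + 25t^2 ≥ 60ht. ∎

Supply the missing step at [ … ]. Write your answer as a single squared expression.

(6h - 5t)^2

36h^2 - 60ht + 25t^2 is a perfect-square trinomial: the outer terms are (6h)^2 and (5t)^2, and the cross term is -2·6h·5t.
So 36h^2 - 60ht + 25t^2 = (6h - 5t)^2 ≥ 0.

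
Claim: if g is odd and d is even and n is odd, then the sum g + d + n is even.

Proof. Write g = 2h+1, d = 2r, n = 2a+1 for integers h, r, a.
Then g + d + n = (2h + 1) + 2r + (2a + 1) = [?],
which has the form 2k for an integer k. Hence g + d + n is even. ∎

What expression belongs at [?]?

(2h + 1) + 2r + (2a + 1) = 2a + 2h + 2r + 2
= 2(a + h + r + 1).
Since a + h + r + 1 is an integer, the sum is of the form 2k for an integer k.

2(a + h + r + 1)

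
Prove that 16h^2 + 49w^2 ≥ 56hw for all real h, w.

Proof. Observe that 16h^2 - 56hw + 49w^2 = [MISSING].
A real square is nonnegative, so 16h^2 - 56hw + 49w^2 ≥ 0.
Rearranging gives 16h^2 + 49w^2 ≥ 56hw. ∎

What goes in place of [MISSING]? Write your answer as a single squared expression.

16h^2 - 56hw + 49w^2 is a perfect-square trinomial: the outer terms are (4h)^2 and (7w)^2, and the cross term is -2·4h·7w.
So 16h^2 - 56hw + 49w^2 = (4h - 7w)^2 ≥ 0.

(4h - 7w)^2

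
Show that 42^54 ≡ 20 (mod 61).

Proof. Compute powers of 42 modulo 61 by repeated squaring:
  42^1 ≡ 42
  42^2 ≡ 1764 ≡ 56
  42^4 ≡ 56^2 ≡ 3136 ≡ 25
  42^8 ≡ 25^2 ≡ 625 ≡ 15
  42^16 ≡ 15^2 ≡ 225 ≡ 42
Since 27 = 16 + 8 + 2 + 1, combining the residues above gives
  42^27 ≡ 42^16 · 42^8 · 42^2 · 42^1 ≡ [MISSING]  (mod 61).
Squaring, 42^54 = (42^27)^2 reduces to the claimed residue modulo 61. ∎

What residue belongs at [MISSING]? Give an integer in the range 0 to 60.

42^16 · 42^8 · 42^2 · 42^1 ≡ 42 · 15 · 56 · 42 = 1481760.
1481760 mod 61 = 9, so 42^27 ≡ 9 (mod 61).

9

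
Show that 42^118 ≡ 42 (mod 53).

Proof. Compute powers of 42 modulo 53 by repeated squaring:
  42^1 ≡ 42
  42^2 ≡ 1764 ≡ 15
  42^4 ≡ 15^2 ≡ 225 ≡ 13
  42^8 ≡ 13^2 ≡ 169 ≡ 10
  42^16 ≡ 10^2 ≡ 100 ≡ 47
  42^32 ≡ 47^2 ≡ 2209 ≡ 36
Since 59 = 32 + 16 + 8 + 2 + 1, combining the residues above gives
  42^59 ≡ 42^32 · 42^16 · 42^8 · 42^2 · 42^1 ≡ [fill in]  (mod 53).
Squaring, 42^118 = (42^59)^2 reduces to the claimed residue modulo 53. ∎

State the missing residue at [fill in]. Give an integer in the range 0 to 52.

28

Multiply the listed residues: 36 · 47 · 10 · 15 · 42 = 1692 → 16920 → 253800 → 10659600.
Reducing modulo 53: 10659600 = 201124·53 + 28, so 42^59 ≡ 28.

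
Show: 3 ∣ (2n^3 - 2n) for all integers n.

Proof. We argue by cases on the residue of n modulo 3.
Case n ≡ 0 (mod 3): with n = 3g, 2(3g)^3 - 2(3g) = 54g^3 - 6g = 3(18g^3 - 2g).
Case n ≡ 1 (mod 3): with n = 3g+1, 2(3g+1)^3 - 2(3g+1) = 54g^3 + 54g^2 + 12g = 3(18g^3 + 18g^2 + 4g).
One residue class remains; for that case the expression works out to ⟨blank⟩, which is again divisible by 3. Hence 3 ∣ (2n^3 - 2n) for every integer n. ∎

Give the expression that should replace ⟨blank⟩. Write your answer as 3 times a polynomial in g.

3(18g^3 + 36g^2 + 22g + 4)

The residues treated are {0, 1}, so the missing case is n ≡ 2 (mod 3); write n = 3g+2.
Then 2(3g+2)^3 - 2(3g+2) = 54g^3 + 108g^2 + 66g + 12 = 3(18g^3 + 36g^2 + 22g + 4).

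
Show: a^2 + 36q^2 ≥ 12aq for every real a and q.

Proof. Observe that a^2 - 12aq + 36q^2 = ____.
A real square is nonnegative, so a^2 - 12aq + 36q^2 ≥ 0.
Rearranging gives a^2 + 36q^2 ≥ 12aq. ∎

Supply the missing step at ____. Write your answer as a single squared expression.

a^2 - 12aq + 36q^2 is a perfect-square trinomial: the outer terms are (a)^2 and (6q)^2, and the cross term is -2·a·6q.
So a^2 - 12aq + 36q^2 = (a - 6q)^2 ≥ 0.

(a - 6q)^2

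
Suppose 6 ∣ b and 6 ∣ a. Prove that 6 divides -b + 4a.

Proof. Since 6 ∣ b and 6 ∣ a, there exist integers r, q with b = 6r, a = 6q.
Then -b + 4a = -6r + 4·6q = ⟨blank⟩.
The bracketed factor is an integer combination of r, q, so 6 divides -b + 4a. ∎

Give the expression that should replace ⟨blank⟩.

Each term has a factor of 6: -6r + 4·6q = 6·(4q - r).
Since 4q - r is an integer, 6 ∣ (-b + 4a).

6(4q - r)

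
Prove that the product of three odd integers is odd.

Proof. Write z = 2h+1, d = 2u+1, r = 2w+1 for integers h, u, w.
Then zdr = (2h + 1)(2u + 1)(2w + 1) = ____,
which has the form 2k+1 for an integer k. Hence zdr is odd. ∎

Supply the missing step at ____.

Expanding: (2h + 1)(2u + 1)(2w + 1) = 8huw + 4hu + 4hw + 2h + 4uw + 2u + 2w + 1.
Every term except the constant is even, so this is 2(4huw + 2hu + 2hw + h + 2uw + u + w) + 1,
and 4huw + 2hu + 2hw + h + 2uw + u + w ∈ ℤ gives the required form.

2(4huw + 2hu + 2hw + h + 2uw + u + w) + 1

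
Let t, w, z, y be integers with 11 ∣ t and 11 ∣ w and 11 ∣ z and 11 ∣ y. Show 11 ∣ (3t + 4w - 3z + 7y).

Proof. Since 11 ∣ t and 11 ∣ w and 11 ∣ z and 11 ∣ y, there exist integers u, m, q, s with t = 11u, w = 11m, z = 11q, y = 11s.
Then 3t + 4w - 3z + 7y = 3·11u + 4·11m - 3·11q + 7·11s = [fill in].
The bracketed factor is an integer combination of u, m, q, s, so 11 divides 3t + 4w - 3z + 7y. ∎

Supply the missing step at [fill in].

Each term has a factor of 11: 3·11u + 4·11m - 3·11q + 7·11s = 11·(4m - 3q + 7s + 3u).
Since 4m - 3q + 7s + 3u is an integer, 11 ∣ (3t + 4w - 3z + 7y).

11(4m - 3q + 7s + 3u)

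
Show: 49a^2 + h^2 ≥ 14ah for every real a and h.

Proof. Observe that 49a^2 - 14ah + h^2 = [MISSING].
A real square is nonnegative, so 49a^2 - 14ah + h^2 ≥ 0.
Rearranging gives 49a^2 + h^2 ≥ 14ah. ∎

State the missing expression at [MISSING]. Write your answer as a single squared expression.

The leading and trailing coefficients are 7^2 and 1^2, and 14 = 2·7·1, so the trinomial is (7a - h)^2.
Hence 49a^2 - 14ah + h^2 ≥ 0.

(7a - h)^2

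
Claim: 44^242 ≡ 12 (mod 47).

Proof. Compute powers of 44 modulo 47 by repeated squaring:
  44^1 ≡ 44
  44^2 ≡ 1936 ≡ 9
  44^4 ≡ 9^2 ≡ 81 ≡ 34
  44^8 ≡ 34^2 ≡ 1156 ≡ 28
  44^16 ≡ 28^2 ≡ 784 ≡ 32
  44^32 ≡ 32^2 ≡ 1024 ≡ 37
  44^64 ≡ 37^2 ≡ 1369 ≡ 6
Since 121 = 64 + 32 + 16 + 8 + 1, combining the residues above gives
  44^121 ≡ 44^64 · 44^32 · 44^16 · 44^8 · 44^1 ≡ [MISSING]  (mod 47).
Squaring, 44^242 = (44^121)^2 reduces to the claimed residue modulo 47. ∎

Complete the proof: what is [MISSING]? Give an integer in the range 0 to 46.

Multiply the listed residues: 6 · 37 · 32 · 28 · 44 = 222 → 7104 → 198912 → 8752128.
Reducing modulo 47: 8752128 = 186215·47 + 23, so 44^121 ≡ 23.

23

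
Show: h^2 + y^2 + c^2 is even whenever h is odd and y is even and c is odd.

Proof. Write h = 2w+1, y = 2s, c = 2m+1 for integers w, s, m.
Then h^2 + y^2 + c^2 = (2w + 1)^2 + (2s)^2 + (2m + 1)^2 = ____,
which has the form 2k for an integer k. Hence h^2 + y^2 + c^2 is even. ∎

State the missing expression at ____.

Expanding: (2w + 1)^2 + (2s)^2 + (2m + 1)^2 = 4m^2 + 4m + 4s^2 + 4w^2 + 4w + 2.
Every term is even; pulling out the factor of 2 gives 2(2m^2 + 2m + 2s^2 + 2w^2 + 2w + 1).

2(2m^2 + 2m + 2s^2 + 2w^2 + 2w + 1)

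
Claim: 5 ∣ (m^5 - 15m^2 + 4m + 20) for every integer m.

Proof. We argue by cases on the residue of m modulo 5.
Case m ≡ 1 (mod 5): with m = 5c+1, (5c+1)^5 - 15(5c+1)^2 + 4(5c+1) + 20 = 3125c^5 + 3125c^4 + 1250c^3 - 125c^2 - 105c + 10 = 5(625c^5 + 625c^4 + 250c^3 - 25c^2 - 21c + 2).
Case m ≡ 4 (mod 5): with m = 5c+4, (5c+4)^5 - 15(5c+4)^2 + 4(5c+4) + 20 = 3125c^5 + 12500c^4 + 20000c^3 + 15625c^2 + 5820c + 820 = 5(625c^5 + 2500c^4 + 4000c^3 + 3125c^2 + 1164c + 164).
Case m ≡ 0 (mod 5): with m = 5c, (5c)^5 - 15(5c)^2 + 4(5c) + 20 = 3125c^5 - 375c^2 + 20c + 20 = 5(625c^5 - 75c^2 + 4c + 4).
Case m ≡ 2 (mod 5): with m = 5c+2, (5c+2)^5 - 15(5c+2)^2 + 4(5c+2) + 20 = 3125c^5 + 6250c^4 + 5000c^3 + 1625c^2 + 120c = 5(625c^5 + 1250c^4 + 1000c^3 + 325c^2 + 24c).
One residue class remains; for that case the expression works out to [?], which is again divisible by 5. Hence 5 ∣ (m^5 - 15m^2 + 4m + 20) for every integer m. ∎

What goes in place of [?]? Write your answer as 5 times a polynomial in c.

Only m ≡ 3 (mod 5) is unaccounted for. Put m = 5c+3:
(5c+3)^5 - 15(5c+3)^2 + 4(5c+3) + 20 expands to 3125c^5 + 9375c^4 + 11250c^3 + 6375c^2 + 1595c + 140,
and factoring out 5 leaves 5(625c^5 + 1875c^4 + 2250c^3 + 1275c^2 + 319c + 28).

5(625c^5 + 1875c^4 + 2250c^3 + 1275c^2 + 319c + 28)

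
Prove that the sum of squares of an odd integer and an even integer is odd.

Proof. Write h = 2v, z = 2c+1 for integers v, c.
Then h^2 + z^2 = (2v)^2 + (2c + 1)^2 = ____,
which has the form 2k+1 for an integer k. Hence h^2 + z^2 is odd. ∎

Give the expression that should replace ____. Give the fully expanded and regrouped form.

(2v)^2 + (2c + 1)^2 = 4c^2 + 4c + 4v^2 + 1
= 2(2c^2 + 2c + 2v^2) + 1.
Since 2c^2 + 2c + 2v^2 is an integer, the sum of squares is of the form 2k+1 for an integer k.

2(2c^2 + 2c + 2v^2) + 1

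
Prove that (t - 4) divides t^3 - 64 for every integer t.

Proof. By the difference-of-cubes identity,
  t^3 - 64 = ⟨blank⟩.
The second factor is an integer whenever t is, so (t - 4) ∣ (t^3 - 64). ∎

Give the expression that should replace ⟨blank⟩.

(t - 4)(t^2 + 4t + 16)

Polynomial division of t^3 - 64 by t - 4 leaves remainder 0 and quotient t^2 + 4t + 16.
Hence t^3 - 64 = (t - 4)(t^2 + 4t + 16).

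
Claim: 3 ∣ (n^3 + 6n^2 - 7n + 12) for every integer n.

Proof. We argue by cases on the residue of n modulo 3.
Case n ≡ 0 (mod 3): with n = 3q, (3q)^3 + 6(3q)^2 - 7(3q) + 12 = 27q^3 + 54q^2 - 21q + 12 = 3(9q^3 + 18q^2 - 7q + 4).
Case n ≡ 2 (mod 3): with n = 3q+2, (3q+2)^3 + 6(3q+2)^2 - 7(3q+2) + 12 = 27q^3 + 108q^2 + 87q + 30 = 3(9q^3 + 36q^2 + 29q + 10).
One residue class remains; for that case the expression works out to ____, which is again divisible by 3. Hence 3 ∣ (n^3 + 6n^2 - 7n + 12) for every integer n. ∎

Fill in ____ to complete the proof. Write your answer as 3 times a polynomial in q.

The residues treated are {0, 2}, so the missing case is n ≡ 1 (mod 3); write n = 3q+1.
Then (3q+1)^3 + 6(3q+1)^2 - 7(3q+1) + 12 = 27q^3 + 81q^2 + 24q + 12 = 3(9q^3 + 27q^2 + 8q + 4).

3(9q^3 + 27q^2 + 8q + 4)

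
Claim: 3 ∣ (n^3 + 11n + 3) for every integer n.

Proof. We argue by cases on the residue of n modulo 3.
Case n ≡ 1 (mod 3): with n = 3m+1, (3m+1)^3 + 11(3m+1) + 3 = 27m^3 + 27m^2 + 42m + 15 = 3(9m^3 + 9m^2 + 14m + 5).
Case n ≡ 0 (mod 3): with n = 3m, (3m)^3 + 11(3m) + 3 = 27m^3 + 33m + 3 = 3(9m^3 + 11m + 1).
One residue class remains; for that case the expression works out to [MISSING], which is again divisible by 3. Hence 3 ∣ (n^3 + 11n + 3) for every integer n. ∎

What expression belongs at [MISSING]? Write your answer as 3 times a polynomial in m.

The residues treated are {1, 0}, so the missing case is n ≡ 2 (mod 3); write n = 3m+2.
Then (3m+2)^3 + 11(3m+2) + 3 = 27m^3 + 54m^2 + 69m + 33 = 3(9m^3 + 18m^2 + 23m + 11).

3(9m^3 + 18m^2 + 23m + 11)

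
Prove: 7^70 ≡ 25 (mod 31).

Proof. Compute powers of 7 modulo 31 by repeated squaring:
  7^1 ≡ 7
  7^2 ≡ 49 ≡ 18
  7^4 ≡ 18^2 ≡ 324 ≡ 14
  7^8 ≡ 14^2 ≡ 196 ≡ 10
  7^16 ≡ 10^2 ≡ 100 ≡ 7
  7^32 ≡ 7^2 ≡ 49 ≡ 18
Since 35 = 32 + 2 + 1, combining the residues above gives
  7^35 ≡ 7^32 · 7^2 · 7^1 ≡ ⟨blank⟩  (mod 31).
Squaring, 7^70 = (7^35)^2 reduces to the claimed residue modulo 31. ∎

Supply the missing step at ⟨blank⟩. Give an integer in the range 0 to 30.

5

7^32 · 7^2 · 7^1 ≡ 18 · 18 · 7 = 2268.
2268 mod 31 = 5, so 7^35 ≡ 5 (mod 31).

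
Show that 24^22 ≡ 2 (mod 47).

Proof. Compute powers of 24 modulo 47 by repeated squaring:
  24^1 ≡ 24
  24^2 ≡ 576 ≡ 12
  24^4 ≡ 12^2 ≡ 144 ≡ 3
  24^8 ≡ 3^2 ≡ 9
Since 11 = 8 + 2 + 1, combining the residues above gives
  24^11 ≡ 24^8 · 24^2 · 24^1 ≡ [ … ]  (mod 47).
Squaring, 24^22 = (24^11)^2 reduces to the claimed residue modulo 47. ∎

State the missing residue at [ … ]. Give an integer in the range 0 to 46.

7

24^8 · 24^2 · 24^1 ≡ 9 · 12 · 24 = 2592.
2592 mod 47 = 7, so 24^11 ≡ 7 (mod 47).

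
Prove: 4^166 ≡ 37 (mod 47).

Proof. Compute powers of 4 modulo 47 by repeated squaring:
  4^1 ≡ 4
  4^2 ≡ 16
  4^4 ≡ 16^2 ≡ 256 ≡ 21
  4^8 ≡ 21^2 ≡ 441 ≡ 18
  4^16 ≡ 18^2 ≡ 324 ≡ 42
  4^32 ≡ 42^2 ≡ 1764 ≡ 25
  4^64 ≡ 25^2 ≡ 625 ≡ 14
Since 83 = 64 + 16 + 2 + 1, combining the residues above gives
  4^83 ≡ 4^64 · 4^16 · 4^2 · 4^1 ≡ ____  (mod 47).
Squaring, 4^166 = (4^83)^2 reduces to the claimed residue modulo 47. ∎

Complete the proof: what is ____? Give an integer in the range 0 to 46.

4^64 · 4^16 · 4^2 · 4^1 ≡ 14 · 42 · 16 · 4 = 37632.
37632 mod 47 = 32, so 4^83 ≡ 32 (mod 47).

32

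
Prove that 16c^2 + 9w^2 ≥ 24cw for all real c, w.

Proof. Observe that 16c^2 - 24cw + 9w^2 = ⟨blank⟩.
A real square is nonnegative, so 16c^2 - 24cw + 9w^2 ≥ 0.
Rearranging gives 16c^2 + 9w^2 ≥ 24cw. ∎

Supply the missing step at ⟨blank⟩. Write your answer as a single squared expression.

(4c - 3w)^2

The leading and trailing coefficients are 4^2 and 3^2, and 24 = 2·4·3, so the trinomial is (4c - 3w)^2.
Hence 16c^2 - 24cw + 9w^2 ≥ 0.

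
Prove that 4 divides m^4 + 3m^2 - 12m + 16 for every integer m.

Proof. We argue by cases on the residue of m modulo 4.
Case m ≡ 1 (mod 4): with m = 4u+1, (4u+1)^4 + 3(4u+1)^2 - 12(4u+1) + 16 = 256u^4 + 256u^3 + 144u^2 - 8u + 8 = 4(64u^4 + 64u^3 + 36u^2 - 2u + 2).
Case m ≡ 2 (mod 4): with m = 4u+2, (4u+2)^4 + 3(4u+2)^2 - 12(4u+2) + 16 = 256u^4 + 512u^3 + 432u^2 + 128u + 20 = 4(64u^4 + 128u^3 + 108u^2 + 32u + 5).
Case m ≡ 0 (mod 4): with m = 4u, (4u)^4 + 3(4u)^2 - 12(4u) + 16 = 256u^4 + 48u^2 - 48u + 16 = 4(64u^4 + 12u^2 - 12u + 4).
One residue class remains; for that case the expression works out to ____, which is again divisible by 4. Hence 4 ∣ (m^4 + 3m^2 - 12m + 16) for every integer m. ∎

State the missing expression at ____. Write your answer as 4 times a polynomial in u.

Only m ≡ 3 (mod 4) is unaccounted for. Put m = 4u+3:
(4u+3)^4 + 3(4u+3)^2 - 12(4u+3) + 16 expands to 256u^4 + 768u^3 + 912u^2 + 456u + 88,
and factoring out 4 leaves 4(64u^4 + 192u^3 + 228u^2 + 114u + 22).

4(64u^4 + 192u^3 + 228u^2 + 114u + 22)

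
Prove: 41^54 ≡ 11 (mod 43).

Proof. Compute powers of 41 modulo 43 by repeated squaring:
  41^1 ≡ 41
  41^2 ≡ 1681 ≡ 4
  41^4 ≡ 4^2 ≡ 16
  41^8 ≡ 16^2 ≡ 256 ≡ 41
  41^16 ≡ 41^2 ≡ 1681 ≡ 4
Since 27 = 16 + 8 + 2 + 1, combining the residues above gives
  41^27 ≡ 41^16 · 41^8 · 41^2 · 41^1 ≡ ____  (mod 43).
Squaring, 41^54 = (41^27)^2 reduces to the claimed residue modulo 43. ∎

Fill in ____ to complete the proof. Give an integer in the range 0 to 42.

21

41^16 · 41^8 · 41^2 · 41^1 ≡ 4 · 41 · 4 · 41 = 26896.
26896 mod 43 = 21, so 41^27 ≡ 21 (mod 43).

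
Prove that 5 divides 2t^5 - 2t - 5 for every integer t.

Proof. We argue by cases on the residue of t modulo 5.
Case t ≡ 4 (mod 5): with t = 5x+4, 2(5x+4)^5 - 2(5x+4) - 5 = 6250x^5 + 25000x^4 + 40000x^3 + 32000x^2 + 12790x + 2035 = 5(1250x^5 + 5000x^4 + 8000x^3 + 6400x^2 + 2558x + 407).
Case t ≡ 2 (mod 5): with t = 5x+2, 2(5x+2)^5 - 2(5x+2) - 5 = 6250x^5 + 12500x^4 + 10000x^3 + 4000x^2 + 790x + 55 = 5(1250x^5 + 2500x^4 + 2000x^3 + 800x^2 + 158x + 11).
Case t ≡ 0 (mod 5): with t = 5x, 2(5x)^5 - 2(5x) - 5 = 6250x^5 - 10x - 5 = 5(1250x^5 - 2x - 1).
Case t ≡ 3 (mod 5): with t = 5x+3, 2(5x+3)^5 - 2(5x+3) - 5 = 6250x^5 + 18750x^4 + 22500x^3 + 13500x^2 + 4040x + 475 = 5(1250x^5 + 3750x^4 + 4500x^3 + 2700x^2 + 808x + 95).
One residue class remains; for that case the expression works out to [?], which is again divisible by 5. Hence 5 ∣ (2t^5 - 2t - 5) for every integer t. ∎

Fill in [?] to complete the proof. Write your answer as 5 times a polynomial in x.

5(1250x^5 + 1250x^4 + 500x^3 + 100x^2 + 8x - 1)

Only t ≡ 1 (mod 5) is unaccounted for. Put t = 5x+1:
2(5x+1)^5 - 2(5x+1) - 5 expands to 6250x^5 + 6250x^4 + 2500x^3 + 500x^2 + 40x - 5,
and factoring out 5 leaves 5(1250x^5 + 1250x^4 + 500x^3 + 100x^2 + 8x - 1).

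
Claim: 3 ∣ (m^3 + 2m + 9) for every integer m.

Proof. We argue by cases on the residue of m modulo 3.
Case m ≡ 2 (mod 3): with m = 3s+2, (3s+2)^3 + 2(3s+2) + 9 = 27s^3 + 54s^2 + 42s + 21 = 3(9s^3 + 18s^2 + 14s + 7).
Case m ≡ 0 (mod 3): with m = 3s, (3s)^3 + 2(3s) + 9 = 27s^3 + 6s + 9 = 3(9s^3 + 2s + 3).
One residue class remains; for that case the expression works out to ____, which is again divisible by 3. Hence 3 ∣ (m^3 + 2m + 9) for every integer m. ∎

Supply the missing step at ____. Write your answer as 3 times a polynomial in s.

3(9s^3 + 9s^2 + 5s + 4)

The residues treated are {2, 0}, so the missing case is m ≡ 1 (mod 3); write m = 3s+1.
Then (3s+1)^3 + 2(3s+1) + 9 = 27s^3 + 27s^2 + 15s + 12 = 3(9s^3 + 9s^2 + 5s + 4).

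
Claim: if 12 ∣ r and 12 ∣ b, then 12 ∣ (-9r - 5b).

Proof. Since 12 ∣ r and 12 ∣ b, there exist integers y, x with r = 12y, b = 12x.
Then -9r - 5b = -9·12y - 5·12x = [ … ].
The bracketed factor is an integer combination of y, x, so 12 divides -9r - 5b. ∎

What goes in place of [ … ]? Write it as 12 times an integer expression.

Pull the common 12 out of every term: -9·12y - 5·12x = 12(-5x - 9y).
-5x - 9y is an integer, which exhibits the divisibility.

12(-5x - 9y)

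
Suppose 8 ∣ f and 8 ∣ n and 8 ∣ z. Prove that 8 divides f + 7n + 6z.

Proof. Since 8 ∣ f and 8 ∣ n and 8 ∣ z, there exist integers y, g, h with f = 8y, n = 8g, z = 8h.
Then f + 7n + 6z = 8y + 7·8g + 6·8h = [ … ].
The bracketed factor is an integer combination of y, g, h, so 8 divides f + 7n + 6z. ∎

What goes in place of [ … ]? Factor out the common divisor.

8(7g + 6h + y)

Each term has a factor of 8: 8y + 7·8g + 6·8h = 8·(7g + 6h + y).
Since 7g + 6h + y is an integer, 8 ∣ (f + 7n + 6z).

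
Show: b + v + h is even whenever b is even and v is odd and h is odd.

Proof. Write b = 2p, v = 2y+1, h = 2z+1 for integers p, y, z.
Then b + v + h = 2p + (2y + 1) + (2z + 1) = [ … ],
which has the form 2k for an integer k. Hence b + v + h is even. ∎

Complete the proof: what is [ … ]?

2(p + y + z + 1)

Expanding: 2p + (2y + 1) + (2z + 1) = 2p + 2y + 2z + 2.
Every term is even; pulling out the factor of 2 gives 2(p + y + z + 1).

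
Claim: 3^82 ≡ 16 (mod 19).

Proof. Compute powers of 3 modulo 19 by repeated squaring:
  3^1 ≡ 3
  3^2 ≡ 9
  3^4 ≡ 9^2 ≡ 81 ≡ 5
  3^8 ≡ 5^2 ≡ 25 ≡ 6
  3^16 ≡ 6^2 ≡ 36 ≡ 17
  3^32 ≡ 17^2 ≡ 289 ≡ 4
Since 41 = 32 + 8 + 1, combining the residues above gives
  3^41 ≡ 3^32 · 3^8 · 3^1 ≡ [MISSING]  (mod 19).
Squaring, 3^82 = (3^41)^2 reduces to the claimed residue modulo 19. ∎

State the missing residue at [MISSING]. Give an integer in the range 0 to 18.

15

Multiply the listed residues: 4 · 6 · 3 = 24 → 72.
Reducing modulo 19: 72 = 3·19 + 15, so 3^41 ≡ 15.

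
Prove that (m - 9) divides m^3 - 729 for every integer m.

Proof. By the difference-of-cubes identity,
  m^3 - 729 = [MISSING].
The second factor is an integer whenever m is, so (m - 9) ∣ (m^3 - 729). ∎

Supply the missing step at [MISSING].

(m - 9)(m^2 + 9m + 81)

Polynomial division of m^3 - 729 by m - 9 leaves remainder 0 and quotient m^2 + 9m + 81.
Hence m^3 - 729 = (m - 9)(m^2 + 9m + 81).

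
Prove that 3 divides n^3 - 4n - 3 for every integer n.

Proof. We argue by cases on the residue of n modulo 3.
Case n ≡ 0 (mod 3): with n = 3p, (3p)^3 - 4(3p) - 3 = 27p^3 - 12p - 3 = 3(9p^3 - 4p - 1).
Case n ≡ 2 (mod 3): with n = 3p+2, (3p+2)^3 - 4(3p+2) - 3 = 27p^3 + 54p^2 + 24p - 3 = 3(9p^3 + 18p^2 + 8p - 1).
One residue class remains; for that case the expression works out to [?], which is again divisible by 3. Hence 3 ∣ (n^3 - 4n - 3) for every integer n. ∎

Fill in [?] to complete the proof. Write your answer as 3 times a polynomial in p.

Only n ≡ 1 (mod 3) is unaccounted for. Put n = 3p+1:
(3p+1)^3 - 4(3p+1) - 3 expands to 27p^3 + 27p^2 - 3p - 6,
and factoring out 3 leaves 3(9p^3 + 9p^2 - p - 2).

3(9p^3 + 9p^2 - p - 2)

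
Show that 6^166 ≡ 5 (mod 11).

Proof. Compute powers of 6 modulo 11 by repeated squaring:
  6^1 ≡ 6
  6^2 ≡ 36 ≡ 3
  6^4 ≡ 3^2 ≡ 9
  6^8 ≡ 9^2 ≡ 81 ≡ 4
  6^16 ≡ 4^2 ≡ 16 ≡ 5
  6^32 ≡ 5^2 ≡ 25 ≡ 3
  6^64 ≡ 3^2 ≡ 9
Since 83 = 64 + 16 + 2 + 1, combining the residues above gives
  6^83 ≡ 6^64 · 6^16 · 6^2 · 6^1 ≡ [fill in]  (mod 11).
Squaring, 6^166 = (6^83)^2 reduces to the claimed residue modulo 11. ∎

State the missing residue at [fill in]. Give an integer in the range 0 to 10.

7

Multiply the listed residues: 9 · 5 · 3 · 6 = 45 → 135 → 810.
Reducing modulo 11: 810 = 73·11 + 7, so 6^83 ≡ 7.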